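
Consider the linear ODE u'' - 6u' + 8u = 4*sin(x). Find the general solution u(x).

Characteristic equation r² - 6r + 8 = 0 factors as (r - 4)(r - 2) = 0, so r = 4, 2.
Hence u_h = C1*exp(4*x) + C2*exp(2*x).
Try u_p = A*cos(x) + B*sin(x). Substituting and equating the coefficients of cos(x) and sin(x) gives A = 24/85, B = 28/85, so u_p = 24*cos(x)/85 + 28*sin(x)/85.

u = 24*cos(x)/85 + 28*sin(x)/85 + C1*exp(4*x) + C2*exp(2*x)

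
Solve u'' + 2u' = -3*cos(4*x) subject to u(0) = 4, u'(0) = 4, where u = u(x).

u = 6 - 43*exp(-2*x)/20 - 3*sin(4*x)/40 + 3*cos(4*x)/20

Characteristic equation r² + 2r = 0 factors as (r + 2)r = 0, so r = -2, 0.
Hence u_h = C1*exp(-2*x) + C2.
Try u_p = A*cos(4*x) + B*sin(4*x). Substituting and equating the coefficients of cos(4x) and sin(4x) gives A = 3/20, B = -3/40, so u_p = -3*sin(4*x)/40 + 3*cos(4*x)/20.
General solution: u = C2 - 3*sin(4*x)/40 + 3*cos(4*x)/20 + C1*exp(-2*x).
Apply the initial conditions: u(0) = 3/20 + C1 + C2 = 4 and u'(0) = -3/10 - 2*C1 = 4. Solving gives C1 = -43/20, C2 = 6.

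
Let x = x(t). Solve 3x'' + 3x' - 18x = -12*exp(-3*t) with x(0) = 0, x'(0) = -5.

x = -29*exp(2*t)/25 + 29*exp(-3*t)/25 + 4*t*exp(-3*t)/5

Divide through by 3: x'' + x' - 6x = -4*exp(-3*t).
Characteristic equation r² + r - 6 = 0 factors as (r + 3)(r - 2) = 0, so r = -3, 2.
Hence x_h = C1*exp(-3*t) + C2*exp(2*t).
Since exp(-3*t) solves the homogeneous equation (r = -3 is a root of multiplicity 1), multiply the trial by t. Try x_p = A*t*exp(-3*t). Substituting into the equation and dividing by exp(-3*t) gives A = 4/5, so x_p = 4*t*exp(-3*t)/5.
General solution: x = C1*exp(-3*t) + C2*exp(2*t) + 4*t*exp(-3*t)/5.
Apply the initial conditions: x(0) = C1 + C2 = 0 and x'(0) = 4/5 - 3*C1 + 2*C2 = -5. Solving gives C1 = 29/25, C2 = -29/25.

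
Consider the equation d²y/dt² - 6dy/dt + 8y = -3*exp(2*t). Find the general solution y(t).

y = C1*exp(4*t) + C2*exp(2*t) + 3*t*exp(2*t)/2

Characteristic equation r² - 6r + 8 = 0 factors as (r - 4)(r - 2) = 0, so r = 4, 2.
Hence y_h = C1*exp(4*t) + C2*exp(2*t).
Since exp(2*t) solves the homogeneous equation (r = 2 is a root of multiplicity 1), multiply the trial by t. Try y_p = A*t*exp(2*t). Substituting into the equation and dividing by exp(2*t) gives A = 3/2, so y_p = 3*t*exp(2*t)/2.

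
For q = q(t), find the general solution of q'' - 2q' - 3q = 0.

Characteristic equation r² - 2r - 3 = 0 factors as (r - 3)(r + 1) = 0, so r = 3, -1.
Hence q_h = C1*exp(3*t) + C2*exp(-t).

q = C1*exp(3*t) + C2*exp(-t)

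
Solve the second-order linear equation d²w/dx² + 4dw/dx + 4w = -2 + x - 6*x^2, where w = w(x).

Characteristic equation r² + 4r + 4 = 0 has discriminant (4)² - 4·(4) = 0, so r = -2 is a repeated root.
Hence w_h = (C1 + C2*x)*exp(-2*x).
For the particular solution try w_p = A0 + A1*x + A2*x^2. Substituting and matching coefficients of each power of x gives A0 = -3, A1 = 13/4, A2 = -3/2, so w_p = -3 - 3*x^2/2 + 13*x/4.

w = -3 - 3*x**2/2 + 13*x/4 + C1*exp(-2*x) + C2*x*exp(-2*x)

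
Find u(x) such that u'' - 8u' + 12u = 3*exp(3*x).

u = -exp(3*x) + C1*exp(6*x) + C2*exp(2*x)

Characteristic equation r² - 8r + 12 = 0 factors as (r - 6)(r - 2) = 0, so r = 6, 2.
Hence u_h = C1*exp(6*x) + C2*exp(2*x).
Try u_p = A*exp(3*x). Substituting into the equation and dividing by exp(3*x) gives A = -1, so u_p = -exp(3*x).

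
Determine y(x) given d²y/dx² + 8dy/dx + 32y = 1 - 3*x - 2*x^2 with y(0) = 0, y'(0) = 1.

y = 13/256 - x/16 - x**2/16 - 13*cos(4*x)*exp(-4*x)/256 + 55*exp(-4*x)*sin(4*x)/256

Characteristic equation r² + 8r + 32 = 0 has discriminant (8)² - 4·(32) = -64 < 0, so r = -4 ± 4i.
Hence y_h = C1*cos(4*x)*exp(-4*x) + C2*exp(-4*x)*sin(4*x).
For the particular solution try y_p = A0 + A1*x + A2*x^2. Substituting and matching coefficients of each power of x gives A0 = 13/256, A1 = -1/16, A2 = -1/16, so y_p = 13/256 - x/16 - x^2/16.
General solution: y = 13/256 - x/16 - x^2/16 + C1*cos(4*x)*exp(-4*x) + C2*exp(-4*x)*sin(4*x).
Apply the initial conditions: y(0) = 13/256 + C1 = 0 and y'(0) = -1/16 - 4*C1 + 4*C2 = 1. Solving gives C1 = -13/256, C2 = 55/256.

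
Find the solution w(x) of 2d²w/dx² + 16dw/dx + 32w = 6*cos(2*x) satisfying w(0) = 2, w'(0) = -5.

w = 3*sin(2*x)/25 + 9*cos(2*x)/100 + 191*exp(-4*x)/100 + 12*x*exp(-4*x)/5

Divide through by 2: w'' + 8w' + 16w = 3*cos(2*x).
Characteristic equation r² + 8r + 16 = 0 has discriminant (8)² - 4·(16) = 0, so r = -4 is a repeated root.
Hence w_h = (C1 + C2*x)*exp(-4*x).
Try w_p = A*cos(2*x) + B*sin(2*x). Substituting and equating the coefficients of cos(2x) and sin(2x) gives A = 9/100, B = 3/25, so w_p = 3*sin(2*x)/25 + 9*cos(2*x)/100.
General solution: w = 3*sin(2*x)/25 + 9*cos(2*x)/100 + C1*exp(-4*x) + C2*x*exp(-4*x).
Apply the initial conditions: w(0) = 9/100 + C1 = 2 and w'(0) = 6/25 + C2 - 4*C1 = -5. Solving gives C1 = 191/100, C2 = 12/5.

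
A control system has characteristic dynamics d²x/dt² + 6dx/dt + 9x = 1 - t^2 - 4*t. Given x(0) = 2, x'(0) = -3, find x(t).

Characteristic equation r² + 6r + 9 = 0 has discriminant (6)² - 4·(9) = 0, so r = -3 is a repeated root.
Hence x_h = (C1 + C2*t)*exp(-3*t).
For the particular solution try x_p = A0 + A1*t + A2*t^2. Substituting and matching coefficients of each power of t gives A0 = 1/3, A1 = -8/27, A2 = -1/9, so x_p = 1/3 - 8*t/27 - t^2/9.
General solution: x = 1/3 - 8*t/27 - t^2/9 + C1*exp(-3*t) + C2*t*exp(-3*t).
Apply the initial conditions: x(0) = 1/3 + C1 = 2 and x'(0) = -8/27 + C2 - 3*C1 = -3. Solving gives C1 = 5/3, C2 = 62/27.

x = 1/3 - 8*t/27 - t**2/9 + 5*exp(-3*t)/3 + 62*t*exp(-3*t)/27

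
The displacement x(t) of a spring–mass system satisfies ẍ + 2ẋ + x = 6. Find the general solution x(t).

Characteristic equation r² + 2r + 1 = 0 has discriminant (2)² - 4·(1) = 0, so r = -1 is a repeated root.
Hence x_h = (C1 + C2*t)*exp(-t).
For the particular solution try x_p = A0. Substituting and matching coefficients of each power of t gives A0 = 6, so x_p = 6.

x = 6 + C1*exp(-t) + C2*t*exp(-t)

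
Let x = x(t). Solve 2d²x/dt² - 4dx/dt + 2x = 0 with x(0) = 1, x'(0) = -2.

x = -3*t*exp(t) + exp(t)

Divide through by 2: x'' - 2x' + x = 0.
Characteristic equation r² - 2r + 1 = 0 has discriminant (-2)² - 4·(1) = 0, so r = 1 is a repeated root.
Hence x_h = (C1 + C2*t)*exp(t).
Apply the initial conditions: x(0) = C1 = 1 and x'(0) = C1 + C2 = -2. Solving gives C1 = 1, C2 = -3.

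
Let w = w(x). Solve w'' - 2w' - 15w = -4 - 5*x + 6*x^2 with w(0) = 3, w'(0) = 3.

Characteristic equation r² - 2r - 15 = 0 factors as (r - 5)(r + 3) = 0, so r = 5, -3.
Hence w_h = C1*exp(5*x) + C2*exp(-3*x).
For the particular solution try w_p = A0 + A1*x + A2*x^2. Substituting and matching coefficients of each power of x gives A0 = 58/375, A1 = 11/25, A2 = -2/5, so w_p = 58/375 - 2*x^2/5 + 11*x/25.
General solution: w = 58/375 - 2*x^2/5 + 11*x/25 + C1*exp(5*x) + C2*exp(-3*x).
Apply the initial conditions: w(0) = 58/375 + C1 + C2 = 3 and w'(0) = 11/25 - 3*C2 + 5*C1 = 3. Solving gives C1 = 1387/1000, C2 = 35/24.

w = 58/375 - 2*x**2/5 + 11*x/25 + 35*exp(-3*x)/24 + 1387*exp(5*x)/1000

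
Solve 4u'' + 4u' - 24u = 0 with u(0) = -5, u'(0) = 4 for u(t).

u = -14*exp(-3*t)/5 - 11*exp(2*t)/5

Divide through by 4: u'' + u' - 6u = 0.
Characteristic equation r² + r - 6 = 0 factors as (r - 2)(r + 3) = 0, so r = 2, -3.
Hence u_h = C1*exp(2*t) + C2*exp(-3*t).
Apply the initial conditions: u(0) = C1 + C2 = -5 and u'(0) = -3*C2 + 2*C1 = 4. Solving gives C1 = -11/5, C2 = -14/5.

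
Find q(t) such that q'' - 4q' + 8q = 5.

q = 5/8 + C1*cos(2*t)*exp(2*t) + C2*exp(2*t)*sin(2*t)

Characteristic equation r² - 4r + 8 = 0 has discriminant (-4)² - 4·(8) = -16 < 0, so r = 2 ± 2i.
Hence q_h = C1*cos(2*t)*exp(2*t) + C2*exp(2*t)*sin(2*t).
For the particular solution try q_p = A0. Substituting and matching coefficients of each power of t gives A0 = 5/8, so q_p = 5/8.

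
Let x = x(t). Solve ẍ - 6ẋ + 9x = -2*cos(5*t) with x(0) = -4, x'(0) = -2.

Characteristic equation r² - 6r + 9 = 0 has discriminant (-6)² - 4·(9) = 0, so r = 3 is a repeated root.
Hence x_h = (C1 + C2*t)*exp(3*t).
Try x_p = A*cos(5*t) + B*sin(5*t). Substituting and equating the coefficients of cos(5t) and sin(5t) gives A = 8/289, B = 15/289, so x_p = 8*cos(5*t)/289 + 15*sin(5*t)/289.
General solution: x = 8*cos(5*t)/289 + 15*sin(5*t)/289 + C1*exp(3*t) + C2*t*exp(3*t).
Apply the initial conditions: x(0) = 8/289 + C1 = -4 and x'(0) = 75/289 + C2 + 3*C1 = -2. Solving gives C1 = -1164/289, C2 = 167/17.

x = -1164*exp(3*t)/289 + 8*cos(5*t)/289 + 15*sin(5*t)/289 + 167*t*exp(3*t)/17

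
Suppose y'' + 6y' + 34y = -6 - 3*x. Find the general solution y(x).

Characteristic equation r² + 6r + 34 = 0 has discriminant (6)² - 4·(34) = -100 < 0, so r = -3 ± 5i.
Hence y_h = C1*cos(5*x)*exp(-3*x) + C2*exp(-3*x)*sin(5*x).
For the particular solution try y_p = A0 + A1*x. Substituting and matching coefficients of each power of x gives A0 = -93/578, A1 = -3/34, so y_p = -93/578 - 3*x/34.

y = -93/578 - 3*x/34 + C1*cos(5*x)*exp(-3*x) + C2*exp(-3*x)*sin(5*x)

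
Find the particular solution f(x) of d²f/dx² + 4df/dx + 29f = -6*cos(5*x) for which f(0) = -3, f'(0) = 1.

Characteristic equation r² + 4r + 29 = 0 has discriminant (4)² - 4·(29) = -100 < 0, so r = -2 ± 5i.
Hence f_h = C1*cos(5*x)*exp(-2*x) + C2*exp(-2*x)*sin(5*x).
Try f_p = A*cos(5*x) + B*sin(5*x). Substituting and equating the coefficients of cos(5x) and sin(5x) gives A = -3/52, B = -15/52, so f_p = -15*sin(5*x)/52 - 3*cos(5*x)/52.
General solution: f = -15*sin(5*x)/52 - 3*cos(5*x)/52 + C1*cos(5*x)*exp(-2*x) + C2*exp(-2*x)*sin(5*x).
Apply the initial conditions: f(0) = -3/52 + C1 = -3 and f'(0) = -75/52 - 2*C1 + 5*C2 = 1. Solving gives C1 = -153/52, C2 = -179/260.

f = -15*sin(5*x)/52 - 3*cos(5*x)/52 - 179*exp(-2*x)*sin(5*x)/260 - 153*cos(5*x)*exp(-2*x)/52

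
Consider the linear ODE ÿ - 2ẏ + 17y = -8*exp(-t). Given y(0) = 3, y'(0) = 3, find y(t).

y = -2*exp(-t)/5 - exp(t)*sin(4*t)/5 + 17*cos(4*t)*exp(t)/5

Characteristic equation r² - 2r + 17 = 0 has discriminant (-2)² - 4·(17) = -64 < 0, so r = 1 ± 4i.
Hence y_h = C1*cos(4*t)*exp(t) + C2*exp(t)*sin(4*t).
Try y_p = A*exp(-t). Substituting into the equation and dividing by exp(-t) gives A = -2/5, so y_p = -2*exp(-t)/5.
General solution: y = -2*exp(-t)/5 + C1*cos(4*t)*exp(t) + C2*exp(t)*sin(4*t).
Apply the initial conditions: y(0) = -2/5 + C1 = 3 and y'(0) = 2/5 + C1 + 4*C2 = 3. Solving gives C1 = 17/5, C2 = -1/5.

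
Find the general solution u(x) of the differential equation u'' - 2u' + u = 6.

u = 6 + C1*exp(x) + C2*x*exp(x)

Characteristic equation r² - 2r + 1 = 0 has discriminant (-2)² - 4·(1) = 0, so r = 1 is a repeated root.
Hence u_h = (C1 + C2*x)*exp(x).
For the particular solution try u_p = A0. Substituting and matching coefficients of each power of x gives A0 = 6, so u_p = 6.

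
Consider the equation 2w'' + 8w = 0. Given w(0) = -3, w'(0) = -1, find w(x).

Divide through by 2: w'' + 4w = 0.
Characteristic equation r² + 4 = 0 has discriminant (0)² - 4·(4) = -16 < 0, so r = ± 2i.
Hence w_h = C1*cos(2*x) + C2*sin(2*x).
Apply the initial conditions: w(0) = C1 = -3 and w'(0) = 2*C2 = -1. Solving gives C1 = -3, C2 = -1/2.

w = -3*cos(2*x) - sin(2*x)/2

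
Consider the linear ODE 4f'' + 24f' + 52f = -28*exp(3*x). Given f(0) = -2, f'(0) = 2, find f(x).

Divide through by 4: f'' + 6f' + 13f = -7*exp(3*x).
Characteristic equation r² + 6r + 13 = 0 has discriminant (6)² - 4·(13) = -16 < 0, so r = -3 ± 2i.
Hence f_h = C1*cos(2*x)*exp(-3*x) + C2*exp(-3*x)*sin(2*x).
Try f_p = A*exp(3*x). Substituting into the equation and dividing by exp(3*x) gives A = -7/40, so f_p = -7*exp(3*x)/40.
General solution: f = -7*exp(3*x)/40 + C1*cos(2*x)*exp(-3*x) + C2*exp(-3*x)*sin(2*x).
Apply the initial conditions: f(0) = -7/40 + C1 = -2 and f'(0) = -21/40 - 3*C1 + 2*C2 = 2. Solving gives C1 = -73/40, C2 = -59/40.

f = -7*exp(3*x)/40 - 73*cos(2*x)*exp(-3*x)/40 - 59*exp(-3*x)*sin(2*x)/40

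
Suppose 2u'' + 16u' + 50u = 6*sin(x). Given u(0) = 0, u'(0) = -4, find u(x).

Divide through by 2: u'' + 8u' + 25u = 3*sin(x).
Characteristic equation r² + 8r + 25 = 0 has discriminant (8)² - 4·(25) = -36 < 0, so r = -4 ± 3i.
Hence u_h = C1*cos(3*x)*exp(-4*x) + C2*exp(-4*x)*sin(3*x).
Try u_p = A*cos(x) + B*sin(x). Substituting and equating the coefficients of cos(x) and sin(x) gives A = -3/80, B = 9/80, so u_p = -3*cos(x)/80 + 9*sin(x)/80.
General solution: u = -3*cos(x)/80 + 9*sin(x)/80 + C1*cos(3*x)*exp(-4*x) + C2*exp(-4*x)*sin(3*x).
Apply the initial conditions: u(0) = -3/80 + C1 = 0 and u'(0) = 9/80 - 4*C1 + 3*C2 = -4. Solving gives C1 = 3/80, C2 = -317/240.

u = -3*cos(x)/80 + 9*sin(x)/80 - 317*exp(-4*x)*sin(3*x)/240 + 3*cos(3*x)*exp(-4*x)/80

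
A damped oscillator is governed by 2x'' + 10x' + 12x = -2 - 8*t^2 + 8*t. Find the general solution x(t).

x = -77/54 - 2*t**2/3 + 16*t/9 + C1*exp(-3*t) + C2*exp(-2*t)

Divide through by 2: x'' + 5x' + 6x = -1 - 4*t^2 + 4*t.
Characteristic equation r² + 5r + 6 = 0 factors as (r + 3)(r + 2) = 0, so r = -3, -2.
Hence x_h = C1*exp(-3*t) + C2*exp(-2*t).
For the particular solution try x_p = A0 + A1*t + A2*t^2. Substituting and matching coefficients of each power of t gives A0 = -77/54, A1 = 16/9, A2 = -2/3, so x_p = -77/54 - 2*t^2/3 + 16*t/9.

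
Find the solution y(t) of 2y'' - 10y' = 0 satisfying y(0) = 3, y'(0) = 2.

Divide through by 2: y'' - 5y' = 0.
Characteristic equation r² - 5r = 0 factors as (r - 5)r = 0, so r = 5, 0.
Hence y_h = C1*exp(5*t) + C2.
Apply the initial conditions: y(0) = C1 + C2 = 3 and y'(0) = 5*C1 = 2. Solving gives C1 = 2/5, C2 = 13/5.

y = 13/5 + 2*exp(5*t)/5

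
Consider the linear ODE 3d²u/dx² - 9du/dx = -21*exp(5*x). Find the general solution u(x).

Divide through by 3: u'' - 3u' = -7*exp(5*x).
Characteristic equation r² - 3r = 0 factors as (r - 3)r = 0, so r = 3, 0.
Hence u_h = C1*exp(3*x) + C2.
Try u_p = A*exp(5*x). Substituting into the equation and dividing by exp(5*x) gives A = -7/10, so u_p = -7*exp(5*x)/10.

u = C2 - 7*exp(5*x)/10 + C1*exp(3*x)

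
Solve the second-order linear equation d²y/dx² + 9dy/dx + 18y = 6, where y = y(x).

Characteristic equation r² + 9r + 18 = 0 factors as (r + 3)(r + 6) = 0, so r = -3, -6.
Hence y_h = C1*exp(-3*x) + C2*exp(-6*x).
For the particular solution try y_p = A0. Substituting and matching coefficients of each power of x gives A0 = 1/3, so y_p = 1/3.

y = 1/3 + C1*exp(-3*x) + C2*exp(-6*x)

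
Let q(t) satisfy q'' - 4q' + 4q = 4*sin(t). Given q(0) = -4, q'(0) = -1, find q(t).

Characteristic equation r² - 4r + 4 = 0 has discriminant (-4)² - 4·(4) = 0, so r = 2 is a repeated root.
Hence q_h = (C1 + C2*t)*exp(2*t).
Try q_p = A*cos(t) + B*sin(t). Substituting and equating the coefficients of cos(t) and sin(t) gives A = 16/25, B = 12/25, so q_p = 12*sin(t)/25 + 16*cos(t)/25.
General solution: q = 12*sin(t)/25 + 16*cos(t)/25 + C1*exp(2*t) + C2*t*exp(2*t).
Apply the initial conditions: q(0) = 16/25 + C1 = -4 and q'(0) = 12/25 + C2 + 2*C1 = -1. Solving gives C1 = -116/25, C2 = 39/5.

q = -116*exp(2*t)/25 + 12*sin(t)/25 + 16*cos(t)/25 + 39*t*exp(2*t)/5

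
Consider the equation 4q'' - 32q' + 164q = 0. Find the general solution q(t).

q = C1*cos(5*t)*exp(4*t) + C2*exp(4*t)*sin(5*t)

Divide through by 4: q'' - 8q' + 41q = 0.
Characteristic equation r² - 8r + 41 = 0 has discriminant (-8)² - 4·(41) = -100 < 0, so r = 4 ± 5i.
Hence q_h = C1*cos(5*t)*exp(4*t) + C2*exp(4*t)*sin(5*t).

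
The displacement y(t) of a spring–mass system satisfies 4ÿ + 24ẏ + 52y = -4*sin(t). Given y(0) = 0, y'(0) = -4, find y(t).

Divide through by 4: y'' + 6y' + 13y = -sin(t).
Characteristic equation r² + 6r + 13 = 0 has discriminant (6)² - 4·(13) = -16 < 0, so r = -3 ± 2i.
Hence y_h = C1*cos(2*t)*exp(-3*t) + C2*exp(-3*t)*sin(2*t).
Try y_p = A*cos(t) + B*sin(t). Substituting and equating the coefficients of cos(t) and sin(t) gives A = 1/30, B = -1/15, so y_p = -sin(t)/15 + cos(t)/30.
General solution: y = -sin(t)/15 + cos(t)/30 + C1*cos(2*t)*exp(-3*t) + C2*exp(-3*t)*sin(2*t).
Apply the initial conditions: y(0) = 1/30 + C1 = 0 and y'(0) = -1/15 - 3*C1 + 2*C2 = -4. Solving gives C1 = -1/30, C2 = -121/60.

y = -sin(t)/15 + cos(t)/30 - 121*exp(-3*t)*sin(2*t)/60 - cos(2*t)*exp(-3*t)/30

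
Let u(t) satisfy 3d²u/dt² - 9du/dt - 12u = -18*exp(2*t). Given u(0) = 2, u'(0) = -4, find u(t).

Divide through by 3: u'' - 3u' - 4u = -6*exp(2*t).
Characteristic equation r² - 3r - 4 = 0 factors as (r + 1)(r - 4) = 0, so r = -1, 4.
Hence u_h = C1*exp(-t) + C2*exp(4*t).
Try u_p = A*exp(2*t). Substituting into the equation and dividing by exp(2*t) gives A = 1, so u_p = exp(2*t).
General solution: u = C1*exp(-t) + C2*exp(4*t) + exp(2*t).
Apply the initial conditions: u(0) = 1 + C1 + C2 = 2 and u'(0) = 2 - C1 + 4*C2 = -4. Solving gives C1 = 2, C2 = -1.

u = -exp(4*t) + 2*exp(-t) + exp(2*t)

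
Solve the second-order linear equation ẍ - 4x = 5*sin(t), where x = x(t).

Characteristic equation r² - 4 = 0 factors as (r - 2)(r + 2) = 0, so r = 2, -2.
Hence x_h = C1*exp(2*t) + C2*exp(-2*t).
Try x_p = A*cos(t) + B*sin(t). Substituting and equating the coefficients of cos(t) and sin(t) gives A = 0, B = -1, so x_p = -sin(t).

x = -sin(t) + C1*exp(2*t) + C2*exp(-2*t)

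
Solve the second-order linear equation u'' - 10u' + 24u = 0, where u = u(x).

Characteristic equation r² - 10r + 24 = 0 factors as (r - 6)(r - 4) = 0, so r = 6, 4.
Hence u_h = C1*exp(6*x) + C2*exp(4*x).

u = C1*exp(6*x) + C2*exp(4*x)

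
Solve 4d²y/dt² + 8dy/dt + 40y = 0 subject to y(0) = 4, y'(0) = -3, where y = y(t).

y = 4*cos(3*t)*exp(-t) + exp(-t)*sin(3*t)/3

Divide through by 4: y'' + 2y' + 10y = 0.
Characteristic equation r² + 2r + 10 = 0 has discriminant (2)² - 4·(10) = -36 < 0, so r = -1 ± 3i.
Hence y_h = C1*cos(3*t)*exp(-t) + C2*exp(-t)*sin(3*t).
Apply the initial conditions: y(0) = C1 = 4 and y'(0) = -C1 + 3*C2 = -3. Solving gives C1 = 4, C2 = 1/3.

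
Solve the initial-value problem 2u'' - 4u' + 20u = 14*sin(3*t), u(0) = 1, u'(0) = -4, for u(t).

u = 7*sin(3*t)/37 + 42*cos(3*t)/37 - 164*exp(t)*sin(3*t)/111 - 5*cos(3*t)*exp(t)/37

Divide through by 2: u'' - 2u' + 10u = 7*sin(3*t).
Characteristic equation r² - 2r + 10 = 0 has discriminant (-2)² - 4·(10) = -36 < 0, so r = 1 ± 3i.
Hence u_h = C1*cos(3*t)*exp(t) + C2*exp(t)*sin(3*t).
Try u_p = A*cos(3*t) + B*sin(3*t). Substituting and equating the coefficients of cos(3t) and sin(3t) gives A = 42/37, B = 7/37, so u_p = 7*sin(3*t)/37 + 42*cos(3*t)/37.
General solution: u = 7*sin(3*t)/37 + 42*cos(3*t)/37 + C1*cos(3*t)*exp(t) + C2*exp(t)*sin(3*t).
Apply the initial conditions: u(0) = 42/37 + C1 = 1 and u'(0) = 21/37 + C1 + 3*C2 = -4. Solving gives C1 = -5/37, C2 = -164/111.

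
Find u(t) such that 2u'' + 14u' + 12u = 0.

Divide through by 2: u'' + 7u' + 6u = 0.
Characteristic equation r² + 7r + 6 = 0 factors as (r + 1)(r + 6) = 0, so r = -1, -6.
Hence u_h = C1*exp(-t) + C2*exp(-6*t).

u = C1*exp(-t) + C2*exp(-6*t)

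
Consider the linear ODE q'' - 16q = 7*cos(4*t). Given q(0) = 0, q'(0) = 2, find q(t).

Characteristic equation r² - 16 = 0 factors as (r + 4)(r - 4) = 0, so r = -4, 4.
Hence q_h = C1*exp(-4*t) + C2*exp(4*t).
Try q_p = A*cos(4*t) + B*sin(4*t). Substituting and equating the coefficients of cos(4t) and sin(4t) gives A = -7/32, B = 0, so q_p = -7*cos(4*t)/32.
General solution: q = -7*cos(4*t)/32 + C1*exp(-4*t) + C2*exp(4*t).
Apply the initial conditions: q(0) = -7/32 + C1 + C2 = 0 and q'(0) = -4*C1 + 4*C2 = 2. Solving gives C1 = -9/64, C2 = 23/64.

q = -9*exp(-4*t)/64 - 7*cos(4*t)/32 + 23*exp(4*t)/64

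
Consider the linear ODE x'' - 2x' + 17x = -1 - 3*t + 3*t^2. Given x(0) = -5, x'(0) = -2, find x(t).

Characteristic equation r² - 2r + 17 = 0 has discriminant (-2)² - 4·(17) = -64 < 0, so r = 1 ± 4i.
Hence x_h = C1*cos(4*t)*exp(t) + C2*exp(t)*sin(4*t).
For the particular solution try x_p = A0 + A1*t + A2*t^2. Substituting and matching coefficients of each power of t gives A0 = -469/4913, A1 = -39/289, A2 = 3/17, so x_p = -469/4913 - 39*t/289 + 3*t^2/17.
General solution: x = -469/4913 - 39*t/289 + 3*t^2/17 + C1*cos(4*t)*exp(t) + C2*exp(t)*sin(4*t).
Apply the initial conditions: x(0) = -469/4913 + C1 = -5 and x'(0) = -39/289 + C1 + 4*C2 = -2. Solving gives C1 = -24096/4913, C2 = 14933/19652.

x = -469/4913 - 39*t/289 + 3*t**2/17 - 24096*cos(4*t)*exp(t)/4913 + 14933*exp(t)*sin(4*t)/19652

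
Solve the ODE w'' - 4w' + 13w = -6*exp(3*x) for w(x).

Characteristic equation r² - 4r + 13 = 0 has discriminant (-4)² - 4·(13) = -36 < 0, so r = 2 ± 3i.
Hence w_h = C1*cos(3*x)*exp(2*x) + C2*exp(2*x)*sin(3*x).
Try w_p = A*exp(3*x). Substituting into the equation and dividing by exp(3*x) gives A = -3/5, so w_p = -3*exp(3*x)/5.

w = -3*exp(3*x)/5 + C1*cos(3*x)*exp(2*x) + C2*exp(2*x)*sin(3*x)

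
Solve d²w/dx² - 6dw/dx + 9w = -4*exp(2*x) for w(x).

w = -4*exp(2*x) + C1*exp(3*x) + C2*x*exp(3*x)

Characteristic equation r² - 6r + 9 = 0 has discriminant (-6)² - 4·(9) = 0, so r = 3 is a repeated root.
Hence w_h = (C1 + C2*x)*exp(3*x).
Try w_p = A*exp(2*x). Substituting into the equation and dividing by exp(2*x) gives A = -4, so w_p = -4*exp(2*x).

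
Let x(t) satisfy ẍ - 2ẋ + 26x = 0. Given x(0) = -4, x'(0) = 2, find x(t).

x = -4*cos(5*t)*exp(t) + 6*exp(t)*sin(5*t)/5

Characteristic equation r² - 2r + 26 = 0 has discriminant (-2)² - 4·(26) = -100 < 0, so r = 1 ± 5i.
Hence x_h = C1*cos(5*t)*exp(t) + C2*exp(t)*sin(5*t).
Apply the initial conditions: x(0) = C1 = -4 and x'(0) = C1 + 5*C2 = 2. Solving gives C1 = -4, C2 = 6/5.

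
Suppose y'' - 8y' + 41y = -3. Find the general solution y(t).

Characteristic equation r² - 8r + 41 = 0 has discriminant (-8)² - 4·(41) = -100 < 0, so r = 4 ± 5i.
Hence y_h = C1*cos(5*t)*exp(4*t) + C2*exp(4*t)*sin(5*t).
For the particular solution try y_p = A0. Substituting and matching coefficients of each power of t gives A0 = -3/41, so y_p = -3/41.

y = -3/41 + C1*cos(5*t)*exp(4*t) + C2*exp(4*t)*sin(5*t)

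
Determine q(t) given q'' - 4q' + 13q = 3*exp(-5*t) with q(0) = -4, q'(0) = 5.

Characteristic equation r² - 4r + 13 = 0 has discriminant (-4)² - 4·(13) = -36 < 0, so r = 2 ± 3i.
Hence q_h = C1*cos(3*t)*exp(2*t) + C2*exp(2*t)*sin(3*t).
Try q_p = A*exp(-5*t). Substituting into the equation and dividing by exp(-5*t) gives A = 3/58, so q_p = 3*exp(-5*t)/58.
General solution: q = 3*exp(-5*t)/58 + C1*cos(3*t)*exp(2*t) + C2*exp(2*t)*sin(3*t).
Apply the initial conditions: q(0) = 3/58 + C1 = -4 and q'(0) = -15/58 + 2*C1 + 3*C2 = 5. Solving gives C1 = -235/58, C2 = 775/174.

q = 3*exp(-5*t)/58 - 235*cos(3*t)*exp(2*t)/58 + 775*exp(2*t)*sin(3*t)/174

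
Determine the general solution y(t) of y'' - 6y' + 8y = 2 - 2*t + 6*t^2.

y = 23/32 + 3*t**2/4 + 7*t/8 + C1*exp(2*t) + C2*exp(4*t)

Characteristic equation r² - 6r + 8 = 0 factors as (r - 2)(r - 4) = 0, so r = 2, 4.
Hence y_h = C1*exp(2*t) + C2*exp(4*t).
For the particular solution try y_p = A0 + A1*t + A2*t^2. Substituting and matching coefficients of each power of t gives A0 = 23/32, A1 = 7/8, A2 = 3/4, so y_p = 23/32 + 3*t^2/4 + 7*t/8.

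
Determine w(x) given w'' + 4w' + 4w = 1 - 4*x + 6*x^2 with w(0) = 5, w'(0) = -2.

Characteristic equation r² + 4r + 4 = 0 has discriminant (4)² - 4·(4) = 0, so r = -2 is a repeated root.
Hence w_h = (C1 + C2*x)*exp(-2*x).
For the particular solution try w_p = A0 + A1*x + A2*x^2. Substituting and matching coefficients of each power of x gives A0 = 7/2, A1 = -4, A2 = 3/2, so w_p = 7/2 - 4*x + 3*x^2/2.
General solution: w = 7/2 - 4*x + 3*x^2/2 + C1*exp(-2*x) + C2*x*exp(-2*x).
Apply the initial conditions: w(0) = 7/2 + C1 = 5 and w'(0) = -4 + C2 - 2*C1 = -2. Solving gives C1 = 3/2, C2 = 5.

w = 7/2 - 4*x + 3*x**2/2 + 3*exp(-2*x)/2 + 5*x*exp(-2*x)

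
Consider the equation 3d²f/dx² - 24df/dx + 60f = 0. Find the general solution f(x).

f = C1*cos(2*x)*exp(4*x) + C2*exp(4*x)*sin(2*x)

Divide through by 3: f'' - 8f' + 20f = 0.
Characteristic equation r² - 8r + 20 = 0 has discriminant (-8)² - 4·(20) = -16 < 0, so r = 4 ± 2i.
Hence f_h = C1*cos(2*x)*exp(4*x) + C2*exp(4*x)*sin(2*x).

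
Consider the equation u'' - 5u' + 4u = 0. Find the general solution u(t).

u = C1*exp(4*t) + C2*exp(t)

Characteristic equation r² - 5r + 4 = 0 factors as (r - 4)(r - 1) = 0, so r = 4, 1.
Hence u_h = C1*exp(4*t) + C2*exp(t).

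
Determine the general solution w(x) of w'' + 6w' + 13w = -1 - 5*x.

w = 17/169 - 5*x/13 + C1*cos(2*x)*exp(-3*x) + C2*exp(-3*x)*sin(2*x)

Characteristic equation r² + 6r + 13 = 0 has discriminant (6)² - 4·(13) = -16 < 0, so r = -3 ± 2i.
Hence w_h = C1*cos(2*x)*exp(-3*x) + C2*exp(-3*x)*sin(2*x).
For the particular solution try w_p = A0 + A1*x. Substituting and matching coefficients of each power of x gives A0 = 17/169, A1 = -5/13, so w_p = 17/169 - 5*x/13.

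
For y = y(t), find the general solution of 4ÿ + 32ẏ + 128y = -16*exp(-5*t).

y = -4*exp(-5*t)/17 + C1*cos(4*t)*exp(-4*t) + C2*exp(-4*t)*sin(4*t)

Divide through by 4: y'' + 8y' + 32y = -4*exp(-5*t).
Characteristic equation r² + 8r + 32 = 0 has discriminant (8)² - 4·(32) = -64 < 0, so r = -4 ± 4i.
Hence y_h = C1*cos(4*t)*exp(-4*t) + C2*exp(-4*t)*sin(4*t).
Try y_p = A*exp(-5*t). Substituting into the equation and dividing by exp(-5*t) gives A = -4/17, so y_p = -4*exp(-5*t)/17.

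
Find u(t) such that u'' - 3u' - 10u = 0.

Characteristic equation r² - 3r - 10 = 0 factors as (r - 5)(r + 2) = 0, so r = 5, -2.
Hence u_h = C1*exp(5*t) + C2*exp(-2*t).

u = C1*exp(5*t) + C2*exp(-2*t)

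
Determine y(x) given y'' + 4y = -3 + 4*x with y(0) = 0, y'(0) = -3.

Characteristic equation r² + 4 = 0 has discriminant (0)² - 4·(4) = -16 < 0, so r = ± 2i.
Hence y_h = C1*cos(2*x) + C2*sin(2*x).
For the particular solution try y_p = A0 + A1*x. Substituting and matching coefficients of each power of x gives A0 = -3/4, A1 = 1, so y_p = -3/4 + x.
General solution: y = -3/4 + x + C1*cos(2*x) + C2*sin(2*x).
Apply the initial conditions: y(0) = -3/4 + C1 = 0 and y'(0) = 1 + 2*C2 = -3. Solving gives C1 = 3/4, C2 = -2.

y = -3/4 + x - 2*sin(2*x) + 3*cos(2*x)/4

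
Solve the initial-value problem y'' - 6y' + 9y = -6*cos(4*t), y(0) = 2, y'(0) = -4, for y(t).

Characteristic equation r² - 6r + 9 = 0 has discriminant (-6)² - 4·(9) = 0, so r = 3 is a repeated root.
Hence y_h = (C1 + C2*t)*exp(3*t).
Try y_p = A*cos(4*t) + B*sin(4*t). Substituting and equating the coefficients of cos(4t) and sin(4t) gives A = 42/625, B = 144/625, so y_p = 42*cos(4*t)/625 + 144*sin(4*t)/625.
General solution: y = 42*cos(4*t)/625 + 144*sin(4*t)/625 + C1*exp(3*t) + C2*t*exp(3*t).
Apply the initial conditions: y(0) = 42/625 + C1 = 2 and y'(0) = 576/625 + C2 + 3*C1 = -4. Solving gives C1 = 1208/625, C2 = -268/25.

y = 42*cos(4*t)/625 + 144*sin(4*t)/625 + 1208*exp(3*t)/625 - 268*t*exp(3*t)/25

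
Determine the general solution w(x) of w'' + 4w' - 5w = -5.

Characteristic equation r² + 4r - 5 = 0 factors as (r - 1)(r + 5) = 0, so r = 1, -5.
Hence w_h = C1*exp(x) + C2*exp(-5*x).
For the particular solution try w_p = A0. Substituting and matching coefficients of each power of x gives A0 = 1, so w_p = 1.

w = 1 + C1*exp(x) + C2*exp(-5*x)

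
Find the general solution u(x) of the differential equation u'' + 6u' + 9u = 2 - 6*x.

u = 2/3 - 2*x/3 + C1*exp(-3*x) + C2*x*exp(-3*x)

Characteristic equation r² + 6r + 9 = 0 has discriminant (6)² - 4·(9) = 0, so r = -3 is a repeated root.
Hence u_h = (C1 + C2*x)*exp(-3*x).
For the particular solution try u_p = A0 + A1*x. Substituting and matching coefficients of each power of x gives A0 = 2/3, A1 = -2/3, so u_p = 2/3 - 2*x/3.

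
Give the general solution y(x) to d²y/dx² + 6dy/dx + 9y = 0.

y = C1*exp(-3*x) + C2*x*exp(-3*x)

Characteristic equation r² + 6r + 9 = 0 has discriminant (6)² - 4·(9) = 0, so r = -3 is a repeated root.
Hence y_h = (C1 + C2*x)*exp(-3*x).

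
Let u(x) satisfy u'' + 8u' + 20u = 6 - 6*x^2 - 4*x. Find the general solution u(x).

u = 157/500 - 3*x**2/10 + x/25 + C1*cos(2*x)*exp(-4*x) + C2*exp(-4*x)*sin(2*x)

Characteristic equation r² + 8r + 20 = 0 has discriminant (8)² - 4·(20) = -16 < 0, so r = -4 ± 2i.
Hence u_h = C1*cos(2*x)*exp(-4*x) + C2*exp(-4*x)*sin(2*x).
For the particular solution try u_p = A0 + A1*x + A2*x^2. Substituting and matching coefficients of each power of x gives A0 = 157/500, A1 = 1/25, A2 = -3/10, so u_p = 157/500 - 3*x^2/10 + x/25.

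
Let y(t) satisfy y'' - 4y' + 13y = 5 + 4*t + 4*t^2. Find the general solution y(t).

Characteristic equation r² - 4r + 13 = 0 has discriminant (-4)² - 4·(13) = -36 < 0, so r = 2 ± 3i.
Hence y_h = C1*cos(3*t)*exp(2*t) + C2*exp(2*t)*sin(3*t).
For the particular solution try y_p = A0 + A1*t + A2*t^2. Substituting and matching coefficients of each power of t gives A0 = 1077/2197, A1 = 84/169, A2 = 4/13, so y_p = 1077/2197 + 4*t^2/13 + 84*t/169.

y = 1077/2197 + 4*t**2/13 + 84*t/169 + C1*cos(3*t)*exp(2*t) + C2*exp(2*t)*sin(3*t)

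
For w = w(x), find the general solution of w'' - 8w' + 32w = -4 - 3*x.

w = -19/128 - 3*x/32 + C1*cos(4*x)*exp(4*x) + C2*exp(4*x)*sin(4*x)

Characteristic equation r² - 8r + 32 = 0 has discriminant (-8)² - 4·(32) = -64 < 0, so r = 4 ± 4i.
Hence w_h = C1*cos(4*x)*exp(4*x) + C2*exp(4*x)*sin(4*x).
For the particular solution try w_p = A0 + A1*x. Substituting and matching coefficients of each power of x gives A0 = -19/128, A1 = -3/32, so w_p = -19/128 - 3*x/32.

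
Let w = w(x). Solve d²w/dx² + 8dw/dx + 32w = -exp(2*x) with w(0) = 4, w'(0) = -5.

Characteristic equation r² + 8r + 32 = 0 has discriminant (8)² - 4·(32) = -64 < 0, so r = -4 ± 4i.
Hence w_h = C1*cos(4*x)*exp(-4*x) + C2*exp(-4*x)*sin(4*x).
Try w_p = A*exp(2*x). Substituting into the equation and dividing by exp(2*x) gives A = -1/52, so w_p = -exp(2*x)/52.
General solution: w = -exp(2*x)/52 + C1*cos(4*x)*exp(-4*x) + C2*exp(-4*x)*sin(4*x).
Apply the initial conditions: w(0) = -1/52 + C1 = 4 and w'(0) = -1/26 - 4*C1 + 4*C2 = -5. Solving gives C1 = 209/52, C2 = 289/104.

w = -exp(2*x)/52 + 209*cos(4*x)*exp(-4*x)/52 + 289*exp(-4*x)*sin(4*x)/104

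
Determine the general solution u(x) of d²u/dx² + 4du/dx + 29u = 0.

Characteristic equation r² + 4r + 29 = 0 has discriminant (4)² - 4·(29) = -100 < 0, so r = -2 ± 5i.
Hence u_h = C1*cos(5*x)*exp(-2*x) + C2*exp(-2*x)*sin(5*x).

u = C1*cos(5*x)*exp(-2*x) + C2*exp(-2*x)*sin(5*x)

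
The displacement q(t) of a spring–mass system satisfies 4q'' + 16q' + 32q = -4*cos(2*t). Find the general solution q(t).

Divide through by 4: q'' + 4q' + 8q = -cos(2*t).
Characteristic equation r² + 4r + 8 = 0 has discriminant (4)² - 4·(8) = -16 < 0, so r = -2 ± 2i.
Hence q_h = C1*cos(2*t)*exp(-2*t) + C2*exp(-2*t)*sin(2*t).
Try q_p = A*cos(2*t) + B*sin(2*t). Substituting and equating the coefficients of cos(2t) and sin(2t) gives A = -1/20, B = -1/10, so q_p = -sin(2*t)/10 - cos(2*t)/20.

q = -sin(2*t)/10 - cos(2*t)/20 + C1*cos(2*t)*exp(-2*t) + C2*exp(-2*t)*sin(2*t)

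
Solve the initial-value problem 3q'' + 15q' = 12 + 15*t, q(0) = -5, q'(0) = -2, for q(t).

Divide through by 3: q'' + 5q' = 4 + 5*t.
Characteristic equation r² + 5r = 0 factors as (r + 5)r = 0, so r = -5, 0.
Hence q_h = C1*exp(-5*t) + C2.
Since 0 is a characteristic root (multiplicity 1), multiply the polynomial trial by t: try q_p = t*(A0 + A1*t). Substituting and matching coefficients of each power of t gives A0 = 3/5, A1 = 1/2, so q_p = t^2/2 + 3*t/5.
General solution: q = C2 + t^2/2 + 3*t/5 + C1*exp(-5*t).
Apply the initial conditions: q(0) = C1 + C2 = -5 and q'(0) = 3/5 - 5*C1 = -2. Solving gives C1 = 13/25, C2 = -138/25.

q = -138/25 + t**2/2 + 3*t/5 + 13*exp(-5*t)/25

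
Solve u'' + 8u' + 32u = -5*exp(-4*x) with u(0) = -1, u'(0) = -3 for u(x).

u = -5*exp(-4*x)/16 - 11*cos(4*x)*exp(-4*x)/16 - 7*exp(-4*x)*sin(4*x)/4

Characteristic equation r² + 8r + 32 = 0 has discriminant (8)² - 4·(32) = -64 < 0, so r = -4 ± 4i.
Hence u_h = C1*cos(4*x)*exp(-4*x) + C2*exp(-4*x)*sin(4*x).
Try u_p = A*exp(-4*x). Substituting into the equation and dividing by exp(-4*x) gives A = -5/16, so u_p = -5*exp(-4*x)/16.
General solution: u = -5*exp(-4*x)/16 + C1*cos(4*x)*exp(-4*x) + C2*exp(-4*x)*sin(4*x).
Apply the initial conditions: u(0) = -5/16 + C1 = -1 and u'(0) = 5/4 - 4*C1 + 4*C2 = -3. Solving gives C1 = -11/16, C2 = -7/4.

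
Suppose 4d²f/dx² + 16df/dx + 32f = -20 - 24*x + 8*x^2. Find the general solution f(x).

f = -3/16 - x + x**2/4 + C1*cos(2*x)*exp(-2*x) + C2*exp(-2*x)*sin(2*x)

Divide through by 4: f'' + 4f' + 8f = -5 - 6*x + 2*x^2.
Characteristic equation r² + 4r + 8 = 0 has discriminant (4)² - 4·(8) = -16 < 0, so r = -2 ± 2i.
Hence f_h = C1*cos(2*x)*exp(-2*x) + C2*exp(-2*x)*sin(2*x).
For the particular solution try f_p = A0 + A1*x + A2*x^2. Substituting and matching coefficients of each power of x gives A0 = -3/16, A1 = -1, A2 = 1/4, so f_p = -3/16 - x + x^2/4.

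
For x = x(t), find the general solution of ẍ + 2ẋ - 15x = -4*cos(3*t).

Characteristic equation r² + 2r - 15 = 0 factors as (r + 5)(r - 3) = 0, so r = -5, 3.
Hence x_h = C1*exp(-5*t) + C2*exp(3*t).
Try x_p = A*cos(3*t) + B*sin(3*t). Substituting and equating the coefficients of cos(3t) and sin(3t) gives A = 8/51, B = -2/51, so x_p = -2*sin(3*t)/51 + 8*cos(3*t)/51.

x = -2*sin(3*t)/51 + 8*cos(3*t)/51 + C1*exp(-5*t) + C2*exp(3*t)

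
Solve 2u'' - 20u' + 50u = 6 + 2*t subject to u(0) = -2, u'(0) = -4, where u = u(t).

u = 17/125 - 267*exp(5*t)/125 + t/25 + 166*t*exp(5*t)/25

Divide through by 2: u'' - 10u' + 25u = 3 + t.
Characteristic equation r² - 10r + 25 = 0 has discriminant (-10)² - 4·(25) = 0, so r = 5 is a repeated root.
Hence u_h = (C1 + C2*t)*exp(5*t).
For the particular solution try u_p = A0 + A1*t. Substituting and matching coefficients of each power of t gives A0 = 17/125, A1 = 1/25, so u_p = 17/125 + t/25.
General solution: u = 17/125 + t/25 + C1*exp(5*t) + C2*t*exp(5*t).
Apply the initial conditions: u(0) = 17/125 + C1 = -2 and u'(0) = 1/25 + C2 + 5*C1 = -4. Solving gives C1 = -267/125, C2 = 166/25.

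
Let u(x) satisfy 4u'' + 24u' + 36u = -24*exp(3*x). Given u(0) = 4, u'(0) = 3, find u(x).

Divide through by 4: u'' + 6u' + 9u = -6*exp(3*x).
Characteristic equation r² + 6r + 9 = 0 has discriminant (6)² - 4·(9) = 0, so r = -3 is a repeated root.
Hence u_h = (C1 + C2*x)*exp(-3*x).
Try u_p = A*exp(3*x). Substituting into the equation and dividing by exp(3*x) gives A = -1/6, so u_p = -exp(3*x)/6.
General solution: u = -exp(3*x)/6 + C1*exp(-3*x) + C2*x*exp(-3*x).
Apply the initial conditions: u(0) = -1/6 + C1 = 4 and u'(0) = -1/2 + C2 - 3*C1 = 3. Solving gives C1 = 25/6, C2 = 16.

u = -exp(3*x)/6 + 25*exp(-3*x)/6 + 16*x*exp(-3*x)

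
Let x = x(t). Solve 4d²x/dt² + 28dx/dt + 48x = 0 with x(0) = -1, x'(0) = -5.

Divide through by 4: x'' + 7x' + 12x = 0.
Characteristic equation r² + 7r + 12 = 0 factors as (r + 3)(r + 4) = 0, so r = -3, -4.
Hence x_h = C1*exp(-3*t) + C2*exp(-4*t).
Apply the initial conditions: x(0) = C1 + C2 = -1 and x'(0) = -4*C2 - 3*C1 = -5. Solving gives C1 = -9, C2 = 8.

x = -9*exp(-3*t) + 8*exp(-4*t)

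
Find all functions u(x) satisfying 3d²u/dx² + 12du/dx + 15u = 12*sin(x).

Divide through by 3: u'' + 4u' + 5u = 4*sin(x).
Characteristic equation r² + 4r + 5 = 0 has discriminant (4)² - 4·(5) = -4 < 0, so r = -2 ± i.
Hence u_h = C1*cos(x)*exp(-2*x) + C2*exp(-2*x)*sin(x).
Try u_p = A*cos(x) + B*sin(x). Substituting and equating the coefficients of cos(x) and sin(x) gives A = -1/2, B = 1/2, so u_p = sin(x)/2 - cos(x)/2.

u = sin(x)/2 - cos(x)/2 + C1*cos(x)*exp(-2*x) + C2*exp(-2*x)*sin(x)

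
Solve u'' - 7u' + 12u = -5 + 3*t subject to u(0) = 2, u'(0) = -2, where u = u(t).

Characteristic equation r² - 7r + 12 = 0 factors as (r - 4)(r - 3) = 0, so r = 4, 3.
Hence u_h = C1*exp(4*t) + C2*exp(3*t).
For the particular solution try u_p = A0 + A1*t. Substituting and matching coefficients of each power of t gives A0 = -13/48, A1 = 1/4, so u_p = -13/48 + t/4.
General solution: u = -13/48 + t/4 + C1*exp(4*t) + C2*exp(3*t).
Apply the initial conditions: u(0) = -13/48 + C1 + C2 = 2 and u'(0) = 1/4 + 3*C2 + 4*C1 = -2. Solving gives C1 = -145/16, C2 = 34/3.

u = -13/48 - 145*exp(4*t)/16 + t/4 + 34*exp(3*t)/3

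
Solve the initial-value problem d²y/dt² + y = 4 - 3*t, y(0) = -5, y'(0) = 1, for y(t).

y = 4 - 9*cos(t) - 3*t + 4*sin(t)

Characteristic equation r² + 1 = 0 has discriminant (0)² - 4·(1) = -4 < 0, so r = ± i.
Hence y_h = C1*cos(t) + C2*sin(t).
For the particular solution try y_p = A0 + A1*t. Substituting and matching coefficients of each power of t gives A0 = 4, A1 = -3, so y_p = 4 - 3*t.
General solution: y = 4 - 3*t + C1*cos(t) + C2*sin(t).
Apply the initial conditions: y(0) = 4 + C1 = -5 and y'(0) = -3 + C2 = 1. Solving gives C1 = -9, C2 = 4.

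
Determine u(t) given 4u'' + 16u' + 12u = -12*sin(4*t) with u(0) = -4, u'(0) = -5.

u = -301*exp(-t)/34 + 39*sin(4*t)/425 + 48*cos(4*t)/425 + 237*exp(-3*t)/50

Divide through by 4: u'' + 4u' + 3u = -3*sin(4*t).
Characteristic equation r² + 4r + 3 = 0 factors as (r + 3)(r + 1) = 0, so r = -3, -1.
Hence u_h = C1*exp(-3*t) + C2*exp(-t).
Try u_p = A*cos(4*t) + B*sin(4*t). Substituting and equating the coefficients of cos(4t) and sin(4t) gives A = 48/425, B = 39/425, so u_p = 39*sin(4*t)/425 + 48*cos(4*t)/425.
General solution: u = 39*sin(4*t)/425 + 48*cos(4*t)/425 + C1*exp(-3*t) + C2*exp(-t).
Apply the initial conditions: u(0) = 48/425 + C1 + C2 = -4 and u'(0) = 156/425 - C2 - 3*C1 = -5. Solving gives C1 = 237/50, C2 = -301/34.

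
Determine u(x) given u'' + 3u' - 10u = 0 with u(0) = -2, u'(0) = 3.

u = -exp(-5*x) - exp(2*x)

Characteristic equation r² + 3r - 10 = 0 factors as (r - 2)(r + 5) = 0, so r = 2, -5.
Hence u_h = C1*exp(2*x) + C2*exp(-5*x).
Apply the initial conditions: u(0) = C1 + C2 = -2 and u'(0) = -5*C2 + 2*C1 = 3. Solving gives C1 = -1, C2 = -1.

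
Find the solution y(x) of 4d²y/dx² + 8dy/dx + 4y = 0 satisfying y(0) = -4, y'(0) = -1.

y = -4*exp(-x) - 5*x*exp(-x)

Divide through by 4: y'' + 2y' + y = 0.
Characteristic equation r² + 2r + 1 = 0 has discriminant (2)² - 4·(1) = 0, so r = -1 is a repeated root.
Hence y_h = (C1 + C2*x)*exp(-x).
Apply the initial conditions: y(0) = C1 = -4 and y'(0) = C2 - C1 = -1. Solving gives C1 = -4, C2 = -5.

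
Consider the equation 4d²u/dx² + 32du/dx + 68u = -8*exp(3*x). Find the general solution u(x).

Divide through by 4: u'' + 8u' + 17u = -2*exp(3*x).
Characteristic equation r² + 8r + 17 = 0 has discriminant (8)² - 4·(17) = -4 < 0, so r = -4 ± i.
Hence u_h = C1*cos(x)*exp(-4*x) + C2*exp(-4*x)*sin(x).
Try u_p = A*exp(3*x). Substituting into the equation and dividing by exp(3*x) gives A = -1/25, so u_p = -exp(3*x)/25.

u = -exp(3*x)/25 + C1*cos(x)*exp(-4*x) + C2*exp(-4*x)*sin(x)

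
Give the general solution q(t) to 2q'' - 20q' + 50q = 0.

q = C1*exp(5*t) + C2*t*exp(5*t)

Divide through by 2: q'' - 10q' + 25q = 0.
Characteristic equation r² - 10r + 25 = 0 has discriminant (-10)² - 4·(25) = 0, so r = 5 is a repeated root.
Hence q_h = (C1 + C2*t)*exp(5*t).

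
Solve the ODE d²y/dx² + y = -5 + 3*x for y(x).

y = -5 + 3*x + C1*cos(x) + C2*sin(x)

Characteristic equation r² + 1 = 0 has discriminant (0)² - 4·(1) = -4 < 0, so r = ± i.
Hence y_h = C1*cos(x) + C2*sin(x).
For the particular solution try y_p = A0 + A1*x. Substituting and matching coefficients of each power of x gives A0 = -5, A1 = 3, so y_p = -5 + 3*x.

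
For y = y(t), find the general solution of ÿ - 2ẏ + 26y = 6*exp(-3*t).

Characteristic equation r² - 2r + 26 = 0 has discriminant (-2)² - 4·(26) = -100 < 0, so r = 1 ± 5i.
Hence y_h = C1*cos(5*t)*exp(t) + C2*exp(t)*sin(5*t).
Try y_p = A*exp(-3*t). Substituting into the equation and dividing by exp(-3*t) gives A = 6/41, so y_p = 6*exp(-3*t)/41.

y = 6*exp(-3*t)/41 + C1*cos(5*t)*exp(t) + C2*exp(t)*sin(5*t)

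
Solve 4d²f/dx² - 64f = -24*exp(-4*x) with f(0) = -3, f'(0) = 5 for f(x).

Divide through by 4: f'' - 16f = -6*exp(-4*x).
Characteristic equation r² - 16 = 0 factors as (r - 4)(r + 4) = 0, so r = 4, -4.
Hence f_h = C1*exp(4*x) + C2*exp(-4*x).
Since exp(-4*x) solves the homogeneous equation (r = -4 is a root of multiplicity 1), multiply the trial by x. Try f_p = A*x*exp(-4*x). Substituting into the equation and dividing by exp(-4*x) gives A = 3/4, so f_p = 3*x*exp(-4*x)/4.
General solution: f = C1*exp(4*x) + C2*exp(-4*x) + 3*x*exp(-4*x)/4.
Apply the initial conditions: f(0) = C1 + C2 = -3 and f'(0) = 3/4 - 4*C2 + 4*C1 = 5. Solving gives C1 = -31/32, C2 = -65/32.

f = -65*exp(-4*x)/32 - 31*exp(4*x)/32 + 3*x*exp(-4*x)/4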